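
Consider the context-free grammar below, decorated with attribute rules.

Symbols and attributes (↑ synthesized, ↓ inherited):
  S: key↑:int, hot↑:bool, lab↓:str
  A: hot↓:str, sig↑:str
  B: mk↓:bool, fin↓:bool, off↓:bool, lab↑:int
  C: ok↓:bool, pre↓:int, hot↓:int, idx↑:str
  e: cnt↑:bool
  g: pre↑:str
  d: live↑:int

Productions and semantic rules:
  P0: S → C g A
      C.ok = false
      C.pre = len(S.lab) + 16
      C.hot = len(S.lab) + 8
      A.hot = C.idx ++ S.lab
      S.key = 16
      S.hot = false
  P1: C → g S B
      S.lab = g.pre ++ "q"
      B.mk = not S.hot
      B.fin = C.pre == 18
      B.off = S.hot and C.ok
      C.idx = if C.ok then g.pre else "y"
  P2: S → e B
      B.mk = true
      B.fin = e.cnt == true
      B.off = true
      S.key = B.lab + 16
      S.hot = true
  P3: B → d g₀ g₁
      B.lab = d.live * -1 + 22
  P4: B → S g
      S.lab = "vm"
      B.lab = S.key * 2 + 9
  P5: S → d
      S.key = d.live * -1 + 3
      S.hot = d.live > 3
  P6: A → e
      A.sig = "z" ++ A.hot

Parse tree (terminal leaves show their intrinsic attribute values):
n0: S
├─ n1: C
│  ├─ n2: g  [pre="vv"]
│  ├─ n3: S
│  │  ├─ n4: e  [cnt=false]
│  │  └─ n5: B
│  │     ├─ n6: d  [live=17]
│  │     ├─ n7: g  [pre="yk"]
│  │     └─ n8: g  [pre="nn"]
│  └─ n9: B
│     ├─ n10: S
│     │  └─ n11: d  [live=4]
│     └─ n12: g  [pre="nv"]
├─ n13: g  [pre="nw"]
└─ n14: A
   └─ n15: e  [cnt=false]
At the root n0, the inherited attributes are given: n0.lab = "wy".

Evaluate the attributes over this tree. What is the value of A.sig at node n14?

1. n0.lab = "wy"  [given at root]
2. n1.ok = false  [false]
3. n1.pre = 18  [len(S.lab) + 16]
4. n1.hot = 10  [len(S.lab) + 8]
5. n2.pre = "vv"  [terminal]
6. n3.lab = "vvq"  [g.pre ++ "q"]
7. n4.cnt = false  [terminal]
8. n5.mk = true  [true]
9. n5.fin = false  [e.cnt == true]
10. n5.off = true  [true]
11. n6.live = 17  [terminal]
12. n7.pre = "yk"  [terminal]
13. n8.pre = "nn"  [terminal]
14. n5.lab = 5  [d.live * -1 + 22]
15. n3.key = 21  [B.lab + 16]
16. n3.hot = true  [true]
17. n9.mk = false  [not S.hot]
18. n9.fin = true  [C.pre == 18]
19. n9.off = false  [S.hot and C.ok]
20. n10.lab = "vm"  ["vm"]
21. n11.live = 4  [terminal]
22. n10.key = -1  [d.live * -1 + 3]
23. n10.hot = true  [d.live > 3]
24. n12.pre = "nv"  [terminal]
25. n9.lab = 7  [S.key * 2 + 9]
26. n1.idx = "y"  [if C.ok then g.pre else "y"]
27. n13.pre = "nw"  [terminal]
28. n14.hot = "ywy"  [C.idx ++ S.lab]
29. n15.cnt = false  [terminal]
30. n14.sig = "zywy"  ["z" ++ A.hot]
31. n0.key = 16  [16]
32. n0.hot = false  [false]

"zywy"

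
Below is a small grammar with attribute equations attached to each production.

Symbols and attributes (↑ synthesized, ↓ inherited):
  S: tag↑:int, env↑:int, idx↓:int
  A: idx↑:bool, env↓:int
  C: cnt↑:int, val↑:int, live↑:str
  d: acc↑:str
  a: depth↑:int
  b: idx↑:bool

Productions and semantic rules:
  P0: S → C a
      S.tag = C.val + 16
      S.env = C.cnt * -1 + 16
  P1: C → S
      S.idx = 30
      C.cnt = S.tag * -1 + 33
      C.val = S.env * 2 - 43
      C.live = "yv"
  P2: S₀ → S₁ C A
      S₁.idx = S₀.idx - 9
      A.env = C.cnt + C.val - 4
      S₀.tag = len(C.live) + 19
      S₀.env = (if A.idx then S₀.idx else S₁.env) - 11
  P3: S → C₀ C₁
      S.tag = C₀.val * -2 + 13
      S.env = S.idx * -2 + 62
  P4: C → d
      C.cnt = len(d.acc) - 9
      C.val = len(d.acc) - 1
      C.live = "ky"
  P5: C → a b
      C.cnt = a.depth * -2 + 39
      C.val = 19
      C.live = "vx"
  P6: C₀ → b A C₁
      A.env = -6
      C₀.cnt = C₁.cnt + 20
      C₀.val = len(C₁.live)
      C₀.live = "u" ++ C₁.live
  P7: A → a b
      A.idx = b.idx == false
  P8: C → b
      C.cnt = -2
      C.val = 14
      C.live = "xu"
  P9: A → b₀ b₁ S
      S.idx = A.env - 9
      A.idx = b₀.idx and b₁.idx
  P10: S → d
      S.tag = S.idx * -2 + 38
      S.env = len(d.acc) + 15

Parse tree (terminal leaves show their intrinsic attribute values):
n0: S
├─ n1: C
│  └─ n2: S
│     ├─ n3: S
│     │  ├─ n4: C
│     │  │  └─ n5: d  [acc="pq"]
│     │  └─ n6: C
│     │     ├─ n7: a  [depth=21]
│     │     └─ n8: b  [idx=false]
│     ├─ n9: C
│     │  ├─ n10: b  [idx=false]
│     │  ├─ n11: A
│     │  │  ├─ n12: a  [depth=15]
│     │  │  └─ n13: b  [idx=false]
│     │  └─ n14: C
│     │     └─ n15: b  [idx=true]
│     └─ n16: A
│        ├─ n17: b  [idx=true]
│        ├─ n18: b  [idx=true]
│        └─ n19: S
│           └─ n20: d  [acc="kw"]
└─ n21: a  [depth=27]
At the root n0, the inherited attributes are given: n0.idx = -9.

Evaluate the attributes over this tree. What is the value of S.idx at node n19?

1. n0.idx = -9  [given at root]
2. n2.idx = 30  [30]
3. n3.idx = 21  [S₀.idx - 9]
4. n5.acc = "pq"  [terminal]
5. n4.cnt = -7  [len(d.acc) - 9]
6. n4.val = 1  [len(d.acc) - 1]
7. n4.live = "ky"  ["ky"]
8. n7.depth = 21  [terminal]
9. n8.idx = false  [terminal]
10. n6.cnt = -3  [a.depth * -2 + 39]
11. n6.val = 19  [19]
12. n6.live = "vx"  ["vx"]
13. n3.tag = 11  [C₀.val * -2 + 13]
14. n3.env = 20  [S.idx * -2 + 62]
15. n10.idx = false  [terminal]
16. n11.env = -6  [-6]
17. n12.depth = 15  [terminal]
18. n13.idx = false  [terminal]
19. n11.idx = true  [b.idx == false]
20. n15.idx = true  [terminal]
21. n14.cnt = -2  [-2]
22. n14.val = 14  [14]
23. n14.live = "xu"  ["xu"]
24. n9.cnt = 18  [C₁.cnt + 20]
25. n9.val = 2  [len(C₁.live)]
26. n9.live = "uxu"  ["u" ++ C₁.live]
27. n16.env = 16  [C.cnt + C.val - 4]
28. n17.idx = true  [terminal]
29. n18.idx = true  [terminal]
30. n19.idx = 7  [A.env - 9]
31. n20.acc = "kw"  [terminal]
32. n19.tag = 24  [S.idx * -2 + 38]
33. n19.env = 17  [len(d.acc) + 15]
34. n16.idx = true  [b₀.idx and b₁.idx]
35. n2.tag = 22  [len(C.live) + 19]
36. n2.env = 19  [(if A.idx then S₀.idx else S₁.env) - 11]
37. n1.cnt = 11  [S.tag * -1 + 33]
38. n1.val = -5  [S.env * 2 - 43]
39. n1.live = "yv"  ["yv"]
40. n21.depth = 27  [terminal]
41. n0.tag = 11  [C.val + 16]
42. n0.env = 5  [C.cnt * -1 + 16]

7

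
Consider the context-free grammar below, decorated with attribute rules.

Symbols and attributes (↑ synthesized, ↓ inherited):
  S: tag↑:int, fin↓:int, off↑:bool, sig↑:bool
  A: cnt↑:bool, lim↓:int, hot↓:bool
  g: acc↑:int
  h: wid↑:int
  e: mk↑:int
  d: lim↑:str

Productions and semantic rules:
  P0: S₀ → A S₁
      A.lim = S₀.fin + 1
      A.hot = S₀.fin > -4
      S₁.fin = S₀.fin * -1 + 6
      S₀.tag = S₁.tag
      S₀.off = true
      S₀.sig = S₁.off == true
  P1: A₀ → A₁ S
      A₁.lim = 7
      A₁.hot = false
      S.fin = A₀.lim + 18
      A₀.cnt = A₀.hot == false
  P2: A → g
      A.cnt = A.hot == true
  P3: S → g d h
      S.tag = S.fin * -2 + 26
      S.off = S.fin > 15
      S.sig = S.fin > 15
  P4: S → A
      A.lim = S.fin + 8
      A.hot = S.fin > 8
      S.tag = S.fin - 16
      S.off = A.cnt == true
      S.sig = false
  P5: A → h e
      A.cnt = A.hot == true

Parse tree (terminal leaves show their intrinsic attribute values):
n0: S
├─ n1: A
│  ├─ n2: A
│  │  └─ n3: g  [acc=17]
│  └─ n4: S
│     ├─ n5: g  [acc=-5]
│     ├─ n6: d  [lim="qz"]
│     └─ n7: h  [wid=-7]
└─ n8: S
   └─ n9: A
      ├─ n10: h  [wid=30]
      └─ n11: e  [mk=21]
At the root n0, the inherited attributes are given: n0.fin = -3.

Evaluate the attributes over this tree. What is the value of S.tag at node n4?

-6

1. n0.fin = -3  [given at root]
2. n1.lim = -2  [S₀.fin + 1]
3. n1.hot = true  [S₀.fin > -4]
4. n2.lim = 7  [7]
5. n2.hot = false  [false]
6. n3.acc = 17  [terminal]
7. n2.cnt = false  [A.hot == true]
8. n4.fin = 16  [A₀.lim + 18]
9. n5.acc = -5  [terminal]
10. n6.lim = "qz"  [terminal]
11. n7.wid = -7  [terminal]
12. n4.tag = -6  [S.fin * -2 + 26]
13. n4.off = true  [S.fin > 15]
14. n4.sig = true  [S.fin > 15]
15. n1.cnt = false  [A₀.hot == false]
16. n8.fin = 9  [S₀.fin * -1 + 6]
17. n9.lim = 17  [S.fin + 8]
18. n9.hot = true  [S.fin > 8]
19. n10.wid = 30  [terminal]
20. n11.mk = 21  [terminal]
21. n9.cnt = true  [A.hot == true]
22. n8.tag = -7  [S.fin - 16]
23. n8.off = true  [A.cnt == true]
24. n8.sig = false  [false]
25. n0.tag = -7  [S₁.tag]
26. n0.off = true  [true]
27. n0.sig = true  [S₁.off == true]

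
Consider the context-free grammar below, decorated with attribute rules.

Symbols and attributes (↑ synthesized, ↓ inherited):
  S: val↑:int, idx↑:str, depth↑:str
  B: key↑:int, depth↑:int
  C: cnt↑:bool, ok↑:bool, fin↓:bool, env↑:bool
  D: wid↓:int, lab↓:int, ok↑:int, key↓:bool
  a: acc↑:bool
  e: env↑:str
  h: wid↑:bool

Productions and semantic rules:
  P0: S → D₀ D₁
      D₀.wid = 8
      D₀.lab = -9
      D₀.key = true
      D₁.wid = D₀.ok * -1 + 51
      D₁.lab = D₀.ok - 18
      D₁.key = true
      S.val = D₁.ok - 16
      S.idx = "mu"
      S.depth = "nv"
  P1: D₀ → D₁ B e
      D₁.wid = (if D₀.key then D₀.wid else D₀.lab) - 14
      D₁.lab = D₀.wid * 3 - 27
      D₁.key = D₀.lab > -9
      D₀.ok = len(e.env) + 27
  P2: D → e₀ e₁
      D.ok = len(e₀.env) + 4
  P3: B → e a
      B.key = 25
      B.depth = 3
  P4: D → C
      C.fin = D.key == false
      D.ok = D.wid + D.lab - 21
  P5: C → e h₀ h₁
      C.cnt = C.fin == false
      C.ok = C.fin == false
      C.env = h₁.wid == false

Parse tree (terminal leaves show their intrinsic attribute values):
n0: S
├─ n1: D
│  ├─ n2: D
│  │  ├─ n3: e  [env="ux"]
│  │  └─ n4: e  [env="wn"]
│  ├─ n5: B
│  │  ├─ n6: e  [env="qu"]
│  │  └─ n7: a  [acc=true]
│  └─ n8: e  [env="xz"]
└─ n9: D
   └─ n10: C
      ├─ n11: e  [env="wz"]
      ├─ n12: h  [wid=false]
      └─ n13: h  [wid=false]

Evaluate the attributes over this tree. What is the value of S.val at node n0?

1. n1.wid = 8  [8]
2. n1.lab = -9  [-9]
3. n1.key = true  [true]
4. n2.wid = -6  [(if D₀.key then D₀.wid else D₀.lab) - 14]
5. n2.lab = -3  [D₀.wid * 3 - 27]
6. n2.key = false  [D₀.lab > -9]
7. n3.env = "ux"  [terminal]
8. n4.env = "wn"  [terminal]
9. n2.ok = 6  [len(e₀.env) + 4]
10. n6.env = "qu"  [terminal]
11. n7.acc = true  [terminal]
12. n5.key = 25  [25]
13. n5.depth = 3  [3]
14. n8.env = "xz"  [terminal]
15. n1.ok = 29  [len(e.env) + 27]
16. n9.wid = 22  [D₀.ok * -1 + 51]
17. n9.lab = 11  [D₀.ok - 18]
18. n9.key = true  [true]
19. n10.fin = false  [D.key == false]
20. n11.env = "wz"  [terminal]
21. n12.wid = false  [terminal]
22. n13.wid = false  [terminal]
23. n10.cnt = true  [C.fin == false]
24. n10.ok = true  [C.fin == false]
25. n10.env = true  [h₁.wid == false]
26. n9.ok = 12  [D.wid + D.lab - 21]
27. n0.val = -4  [D₁.ok - 16]
28. n0.idx = "mu"  ["mu"]
29. n0.depth = "nv"  ["nv"]

-4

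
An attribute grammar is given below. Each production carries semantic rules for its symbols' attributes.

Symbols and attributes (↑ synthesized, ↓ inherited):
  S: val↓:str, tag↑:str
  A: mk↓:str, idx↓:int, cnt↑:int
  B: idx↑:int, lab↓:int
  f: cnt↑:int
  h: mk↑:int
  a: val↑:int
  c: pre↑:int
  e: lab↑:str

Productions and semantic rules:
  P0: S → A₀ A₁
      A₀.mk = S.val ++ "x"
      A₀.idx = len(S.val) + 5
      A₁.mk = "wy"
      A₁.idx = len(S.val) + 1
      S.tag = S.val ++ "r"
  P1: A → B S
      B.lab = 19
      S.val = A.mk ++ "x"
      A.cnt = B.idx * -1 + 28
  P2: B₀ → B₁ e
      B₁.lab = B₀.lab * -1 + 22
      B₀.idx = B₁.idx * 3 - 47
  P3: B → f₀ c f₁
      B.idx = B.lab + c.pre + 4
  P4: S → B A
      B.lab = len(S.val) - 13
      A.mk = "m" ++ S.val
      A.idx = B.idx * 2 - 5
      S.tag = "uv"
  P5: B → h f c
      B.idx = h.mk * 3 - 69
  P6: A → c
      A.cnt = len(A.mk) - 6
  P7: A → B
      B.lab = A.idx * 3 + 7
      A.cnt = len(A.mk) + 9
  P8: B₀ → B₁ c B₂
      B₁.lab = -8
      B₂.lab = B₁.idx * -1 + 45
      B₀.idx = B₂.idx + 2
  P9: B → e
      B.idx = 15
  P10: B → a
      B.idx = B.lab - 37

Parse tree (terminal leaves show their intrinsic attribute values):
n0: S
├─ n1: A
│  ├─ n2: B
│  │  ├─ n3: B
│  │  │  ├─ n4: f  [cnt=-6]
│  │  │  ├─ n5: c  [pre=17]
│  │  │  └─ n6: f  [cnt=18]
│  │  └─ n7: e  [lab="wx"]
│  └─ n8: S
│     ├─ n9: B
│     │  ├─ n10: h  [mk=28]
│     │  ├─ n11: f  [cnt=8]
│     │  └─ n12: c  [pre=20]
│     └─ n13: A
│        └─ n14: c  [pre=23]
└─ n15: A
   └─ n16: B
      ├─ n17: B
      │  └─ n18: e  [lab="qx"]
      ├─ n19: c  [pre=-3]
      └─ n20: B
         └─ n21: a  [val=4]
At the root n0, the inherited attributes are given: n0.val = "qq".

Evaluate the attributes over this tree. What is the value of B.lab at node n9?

1. n0.val = "qq"  [given at root]
2. n1.mk = "qqx"  [S.val ++ "x"]
3. n1.idx = 7  [len(S.val) + 5]
4. n2.lab = 19  [19]
5. n3.lab = 3  [B₀.lab * -1 + 22]
6. n4.cnt = -6  [terminal]
7. n5.pre = 17  [terminal]
8. n6.cnt = 18  [terminal]
9. n3.idx = 24  [B.lab + c.pre + 4]
10. n7.lab = "wx"  [terminal]
11. n2.idx = 25  [B₁.idx * 3 - 47]
12. n8.val = "qqxx"  [A.mk ++ "x"]
13. n9.lab = -9  [len(S.val) - 13]
14. n10.mk = 28  [terminal]
15. n11.cnt = 8  [terminal]
16. n12.pre = 20  [terminal]
17. n9.idx = 15  [h.mk * 3 - 69]
18. n13.mk = "mqqxx"  ["m" ++ S.val]
19. n13.idx = 25  [B.idx * 2 - 5]
20. n14.pre = 23  [terminal]
21. n13.cnt = -1  [len(A.mk) - 6]
22. n8.tag = "uv"  ["uv"]
23. n1.cnt = 3  [B.idx * -1 + 28]
24. n15.mk = "wy"  ["wy"]
25. n15.idx = 3  [len(S.val) + 1]
26. n16.lab = 16  [A.idx * 3 + 7]
27. n17.lab = -8  [-8]
28. n18.lab = "qx"  [terminal]
29. n17.idx = 15  [15]
30. n19.pre = -3  [terminal]
31. n20.lab = 30  [B₁.idx * -1 + 45]
32. n21.val = 4  [terminal]
33. n20.idx = -7  [B.lab - 37]
34. n16.idx = -5  [B₂.idx + 2]
35. n15.cnt = 11  [len(A.mk) + 9]
36. n0.tag = "qqr"  [S.val ++ "r"]

-9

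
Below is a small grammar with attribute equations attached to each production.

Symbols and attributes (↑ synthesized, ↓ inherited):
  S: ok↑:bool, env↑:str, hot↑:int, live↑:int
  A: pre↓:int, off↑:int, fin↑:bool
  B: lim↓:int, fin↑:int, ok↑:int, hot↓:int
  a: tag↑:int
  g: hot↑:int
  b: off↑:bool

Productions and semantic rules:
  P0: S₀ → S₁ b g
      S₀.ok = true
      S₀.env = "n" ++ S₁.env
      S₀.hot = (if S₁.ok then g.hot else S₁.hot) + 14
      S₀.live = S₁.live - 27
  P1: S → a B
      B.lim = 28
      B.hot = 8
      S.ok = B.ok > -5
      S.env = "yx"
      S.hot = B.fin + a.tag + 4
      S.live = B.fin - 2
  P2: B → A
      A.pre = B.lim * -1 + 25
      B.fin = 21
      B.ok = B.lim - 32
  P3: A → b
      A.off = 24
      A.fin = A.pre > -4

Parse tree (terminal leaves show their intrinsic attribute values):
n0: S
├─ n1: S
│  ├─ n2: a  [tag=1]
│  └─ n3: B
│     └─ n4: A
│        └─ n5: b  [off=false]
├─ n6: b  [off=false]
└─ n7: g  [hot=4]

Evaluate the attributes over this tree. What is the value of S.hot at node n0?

18

1. n2.tag = 1  [terminal]
2. n3.lim = 28  [28]
3. n3.hot = 8  [8]
4. n4.pre = -3  [B.lim * -1 + 25]
5. n5.off = false  [terminal]
6. n4.off = 24  [24]
7. n4.fin = true  [A.pre > -4]
8. n3.fin = 21  [21]
9. n3.ok = -4  [B.lim - 32]
10. n1.ok = true  [B.ok > -5]
11. n1.env = "yx"  ["yx"]
12. n1.hot = 26  [B.fin + a.tag + 4]
13. n1.live = 19  [B.fin - 2]
14. n6.off = false  [terminal]
15. n7.hot = 4  [terminal]
16. n0.ok = true  [true]
17. n0.env = "nyx"  ["n" ++ S₁.env]
18. n0.hot = 18  [(if S₁.ok then g.hot else S₁.hot) + 14]
19. n0.live = -8  [S₁.live - 27]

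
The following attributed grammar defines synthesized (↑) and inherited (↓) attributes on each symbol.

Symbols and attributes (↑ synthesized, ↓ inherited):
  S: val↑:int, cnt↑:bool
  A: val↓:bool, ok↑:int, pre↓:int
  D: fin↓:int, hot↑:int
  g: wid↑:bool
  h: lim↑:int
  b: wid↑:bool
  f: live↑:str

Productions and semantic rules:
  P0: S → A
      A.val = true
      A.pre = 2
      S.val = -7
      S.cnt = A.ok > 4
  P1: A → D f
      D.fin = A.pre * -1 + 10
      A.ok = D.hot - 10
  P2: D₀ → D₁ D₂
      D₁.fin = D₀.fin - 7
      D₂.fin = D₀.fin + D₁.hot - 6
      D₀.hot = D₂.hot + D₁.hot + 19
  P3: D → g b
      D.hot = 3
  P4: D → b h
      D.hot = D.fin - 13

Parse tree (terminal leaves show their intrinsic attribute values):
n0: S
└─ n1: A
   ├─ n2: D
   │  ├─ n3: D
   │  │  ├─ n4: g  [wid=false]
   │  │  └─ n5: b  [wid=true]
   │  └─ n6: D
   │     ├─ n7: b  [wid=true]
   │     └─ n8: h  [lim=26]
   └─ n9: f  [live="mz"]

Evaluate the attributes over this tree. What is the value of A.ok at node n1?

1. n1.val = true  [true]
2. n1.pre = 2  [2]
3. n2.fin = 8  [A.pre * -1 + 10]
4. n3.fin = 1  [D₀.fin - 7]
5. n4.wid = false  [terminal]
6. n5.wid = true  [terminal]
7. n3.hot = 3  [3]
8. n6.fin = 5  [D₀.fin + D₁.hot - 6]
9. n7.wid = true  [terminal]
10. n8.lim = 26  [terminal]
11. n6.hot = -8  [D.fin - 13]
12. n2.hot = 14  [D₂.hot + D₁.hot + 19]
13. n9.live = "mz"  [terminal]
14. n1.ok = 4  [D.hot - 10]
15. n0.val = -7  [-7]
16. n0.cnt = false  [A.ok > 4]

4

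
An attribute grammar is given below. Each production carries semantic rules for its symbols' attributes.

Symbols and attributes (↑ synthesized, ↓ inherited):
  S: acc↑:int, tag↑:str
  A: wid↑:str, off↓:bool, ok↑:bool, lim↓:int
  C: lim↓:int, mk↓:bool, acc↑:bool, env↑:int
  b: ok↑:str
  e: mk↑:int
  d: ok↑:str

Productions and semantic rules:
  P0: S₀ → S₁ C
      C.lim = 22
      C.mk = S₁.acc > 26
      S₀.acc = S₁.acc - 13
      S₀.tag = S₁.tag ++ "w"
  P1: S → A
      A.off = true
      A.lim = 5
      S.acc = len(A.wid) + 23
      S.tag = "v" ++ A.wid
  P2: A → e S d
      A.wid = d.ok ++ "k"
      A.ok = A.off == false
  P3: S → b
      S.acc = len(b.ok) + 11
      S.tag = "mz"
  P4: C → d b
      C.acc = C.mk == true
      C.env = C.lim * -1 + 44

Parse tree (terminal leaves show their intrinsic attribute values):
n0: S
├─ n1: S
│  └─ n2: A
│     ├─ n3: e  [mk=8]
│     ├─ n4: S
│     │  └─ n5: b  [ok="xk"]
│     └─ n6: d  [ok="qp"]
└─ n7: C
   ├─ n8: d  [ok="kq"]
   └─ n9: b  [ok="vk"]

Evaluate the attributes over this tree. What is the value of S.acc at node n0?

13

1. n2.off = true  [true]
2. n2.lim = 5  [5]
3. n3.mk = 8  [terminal]
4. n5.ok = "xk"  [terminal]
5. n4.acc = 13  [len(b.ok) + 11]
6. n4.tag = "mz"  ["mz"]
7. n6.ok = "qp"  [terminal]
8. n2.wid = "qpk"  [d.ok ++ "k"]
9. n2.ok = false  [A.off == false]
10. n1.acc = 26  [len(A.wid) + 23]
11. n1.tag = "vqpk"  ["v" ++ A.wid]
12. n7.lim = 22  [22]
13. n7.mk = false  [S₁.acc > 26]
14. n8.ok = "kq"  [terminal]
15. n9.ok = "vk"  [terminal]
16. n7.acc = false  [C.mk == true]
17. n7.env = 22  [C.lim * -1 + 44]
18. n0.acc = 13  [S₁.acc - 13]
19. n0.tag = "vqpkw"  [S₁.tag ++ "w"]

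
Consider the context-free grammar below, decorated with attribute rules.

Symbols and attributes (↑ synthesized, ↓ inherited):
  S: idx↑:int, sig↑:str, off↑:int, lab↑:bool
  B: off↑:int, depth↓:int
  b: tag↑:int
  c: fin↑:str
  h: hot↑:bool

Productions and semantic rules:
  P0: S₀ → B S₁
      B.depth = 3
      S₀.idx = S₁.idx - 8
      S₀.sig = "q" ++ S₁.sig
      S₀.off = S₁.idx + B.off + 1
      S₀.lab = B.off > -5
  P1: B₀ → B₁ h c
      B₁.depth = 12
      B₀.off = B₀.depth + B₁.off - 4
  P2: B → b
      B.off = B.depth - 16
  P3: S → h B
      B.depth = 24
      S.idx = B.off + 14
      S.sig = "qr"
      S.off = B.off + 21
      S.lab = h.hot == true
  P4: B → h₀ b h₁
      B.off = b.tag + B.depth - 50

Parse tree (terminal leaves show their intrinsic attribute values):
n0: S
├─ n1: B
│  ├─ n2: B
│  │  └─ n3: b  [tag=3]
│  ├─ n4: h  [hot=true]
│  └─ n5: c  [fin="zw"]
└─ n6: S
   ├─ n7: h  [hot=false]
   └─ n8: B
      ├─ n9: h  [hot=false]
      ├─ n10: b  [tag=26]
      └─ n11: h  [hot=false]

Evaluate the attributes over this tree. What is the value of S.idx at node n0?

6

1. n1.depth = 3  [3]
2. n2.depth = 12  [12]
3. n3.tag = 3  [terminal]
4. n2.off = -4  [B.depth - 16]
5. n4.hot = true  [terminal]
6. n5.fin = "zw"  [terminal]
7. n1.off = -5  [B₀.depth + B₁.off - 4]
8. n7.hot = false  [terminal]
9. n8.depth = 24  [24]
10. n9.hot = false  [terminal]
11. n10.tag = 26  [terminal]
12. n11.hot = false  [terminal]
13. n8.off = 0  [b.tag + B.depth - 50]
14. n6.idx = 14  [B.off + 14]
15. n6.sig = "qr"  ["qr"]
16. n6.off = 21  [B.off + 21]
17. n6.lab = false  [h.hot == true]
18. n0.idx = 6  [S₁.idx - 8]
19. n0.sig = "qqr"  ["q" ++ S₁.sig]
20. n0.off = 10  [S₁.idx + B.off + 1]
21. n0.lab = false  [B.off > -5]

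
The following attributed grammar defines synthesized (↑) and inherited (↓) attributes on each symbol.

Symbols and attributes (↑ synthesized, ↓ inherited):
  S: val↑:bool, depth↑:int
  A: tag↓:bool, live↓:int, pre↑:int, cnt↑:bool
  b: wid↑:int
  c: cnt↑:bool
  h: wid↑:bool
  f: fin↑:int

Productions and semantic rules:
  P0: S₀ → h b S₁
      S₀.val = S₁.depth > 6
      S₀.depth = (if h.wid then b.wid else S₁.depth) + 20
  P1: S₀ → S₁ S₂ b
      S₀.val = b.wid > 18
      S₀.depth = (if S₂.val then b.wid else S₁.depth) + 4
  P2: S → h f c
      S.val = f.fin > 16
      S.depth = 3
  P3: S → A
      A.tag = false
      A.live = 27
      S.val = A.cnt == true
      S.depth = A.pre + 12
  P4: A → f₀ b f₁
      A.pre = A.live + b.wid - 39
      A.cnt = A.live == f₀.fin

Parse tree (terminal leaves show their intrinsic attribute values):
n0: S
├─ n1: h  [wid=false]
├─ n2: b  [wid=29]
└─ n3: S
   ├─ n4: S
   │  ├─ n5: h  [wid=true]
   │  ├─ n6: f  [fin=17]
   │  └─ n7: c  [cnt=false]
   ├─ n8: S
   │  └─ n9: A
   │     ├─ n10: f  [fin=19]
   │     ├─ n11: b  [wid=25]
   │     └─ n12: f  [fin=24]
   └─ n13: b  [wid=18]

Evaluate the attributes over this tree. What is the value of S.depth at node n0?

1. n1.wid = false  [terminal]
2. n2.wid = 29  [terminal]
3. n5.wid = true  [terminal]
4. n6.fin = 17  [terminal]
5. n7.cnt = false  [terminal]
6. n4.val = true  [f.fin > 16]
7. n4.depth = 3  [3]
8. n9.tag = false  [false]
9. n9.live = 27  [27]
10. n10.fin = 19  [terminal]
11. n11.wid = 25  [terminal]
12. n12.fin = 24  [terminal]
13. n9.pre = 13  [A.live + b.wid - 39]
14. n9.cnt = false  [A.live == f₀.fin]
15. n8.val = false  [A.cnt == true]
16. n8.depth = 25  [A.pre + 12]
17. n13.wid = 18  [terminal]
18. n3.val = false  [b.wid > 18]
19. n3.depth = 7  [(if S₂.val then b.wid else S₁.depth) + 4]
20. n0.val = true  [S₁.depth > 6]
21. n0.depth = 27  [(if h.wid then b.wid else S₁.depth) + 20]

27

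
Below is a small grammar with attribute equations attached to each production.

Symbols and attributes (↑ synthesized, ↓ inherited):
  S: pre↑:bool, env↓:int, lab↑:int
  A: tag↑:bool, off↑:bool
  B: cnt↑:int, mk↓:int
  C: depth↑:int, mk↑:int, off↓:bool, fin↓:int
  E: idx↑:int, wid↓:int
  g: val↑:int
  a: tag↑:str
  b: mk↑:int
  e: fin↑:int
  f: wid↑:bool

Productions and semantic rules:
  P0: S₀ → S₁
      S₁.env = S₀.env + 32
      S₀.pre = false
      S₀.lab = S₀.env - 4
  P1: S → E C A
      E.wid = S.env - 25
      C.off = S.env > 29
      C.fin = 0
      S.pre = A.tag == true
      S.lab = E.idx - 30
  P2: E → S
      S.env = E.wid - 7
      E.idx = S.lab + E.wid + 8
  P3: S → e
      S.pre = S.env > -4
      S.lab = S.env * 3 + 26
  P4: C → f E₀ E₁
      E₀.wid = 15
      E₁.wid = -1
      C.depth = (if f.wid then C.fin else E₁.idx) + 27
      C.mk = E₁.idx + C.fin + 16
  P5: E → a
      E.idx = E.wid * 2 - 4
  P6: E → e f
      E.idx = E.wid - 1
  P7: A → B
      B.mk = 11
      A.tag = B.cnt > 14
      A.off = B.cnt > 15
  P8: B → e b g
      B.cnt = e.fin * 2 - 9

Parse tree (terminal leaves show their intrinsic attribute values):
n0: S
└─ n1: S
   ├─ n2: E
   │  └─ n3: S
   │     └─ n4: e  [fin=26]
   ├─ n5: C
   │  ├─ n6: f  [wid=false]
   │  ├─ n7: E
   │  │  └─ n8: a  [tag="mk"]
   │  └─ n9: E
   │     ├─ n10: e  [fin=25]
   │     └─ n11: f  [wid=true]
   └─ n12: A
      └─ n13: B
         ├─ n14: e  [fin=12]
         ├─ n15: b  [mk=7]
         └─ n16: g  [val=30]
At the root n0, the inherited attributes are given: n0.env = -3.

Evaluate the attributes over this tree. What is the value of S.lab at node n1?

-1

1. n0.env = -3  [given at root]
2. n1.env = 29  [S₀.env + 32]
3. n2.wid = 4  [S.env - 25]
4. n3.env = -3  [E.wid - 7]
5. n4.fin = 26  [terminal]
6. n3.pre = true  [S.env > -4]
7. n3.lab = 17  [S.env * 3 + 26]
8. n2.idx = 29  [S.lab + E.wid + 8]
9. n5.off = false  [S.env > 29]
10. n5.fin = 0  [0]
11. n6.wid = false  [terminal]
12. n7.wid = 15  [15]
13. n8.tag = "mk"  [terminal]
14. n7.idx = 26  [E.wid * 2 - 4]
15. n9.wid = -1  [-1]
16. n10.fin = 25  [terminal]
17. n11.wid = true  [terminal]
18. n9.idx = -2  [E.wid - 1]
19. n5.depth = 25  [(if f.wid then C.fin else E₁.idx) + 27]
20. n5.mk = 14  [E₁.idx + C.fin + 16]
21. n13.mk = 11  [11]
22. n14.fin = 12  [terminal]
23. n15.mk = 7  [terminal]
24. n16.val = 30  [terminal]
25. n13.cnt = 15  [e.fin * 2 - 9]
26. n12.tag = true  [B.cnt > 14]
27. n12.off = false  [B.cnt > 15]
28. n1.pre = true  [A.tag == true]
29. n1.lab = -1  [E.idx - 30]
30. n0.pre = false  [false]
31. n0.lab = -7  [S₀.env - 4]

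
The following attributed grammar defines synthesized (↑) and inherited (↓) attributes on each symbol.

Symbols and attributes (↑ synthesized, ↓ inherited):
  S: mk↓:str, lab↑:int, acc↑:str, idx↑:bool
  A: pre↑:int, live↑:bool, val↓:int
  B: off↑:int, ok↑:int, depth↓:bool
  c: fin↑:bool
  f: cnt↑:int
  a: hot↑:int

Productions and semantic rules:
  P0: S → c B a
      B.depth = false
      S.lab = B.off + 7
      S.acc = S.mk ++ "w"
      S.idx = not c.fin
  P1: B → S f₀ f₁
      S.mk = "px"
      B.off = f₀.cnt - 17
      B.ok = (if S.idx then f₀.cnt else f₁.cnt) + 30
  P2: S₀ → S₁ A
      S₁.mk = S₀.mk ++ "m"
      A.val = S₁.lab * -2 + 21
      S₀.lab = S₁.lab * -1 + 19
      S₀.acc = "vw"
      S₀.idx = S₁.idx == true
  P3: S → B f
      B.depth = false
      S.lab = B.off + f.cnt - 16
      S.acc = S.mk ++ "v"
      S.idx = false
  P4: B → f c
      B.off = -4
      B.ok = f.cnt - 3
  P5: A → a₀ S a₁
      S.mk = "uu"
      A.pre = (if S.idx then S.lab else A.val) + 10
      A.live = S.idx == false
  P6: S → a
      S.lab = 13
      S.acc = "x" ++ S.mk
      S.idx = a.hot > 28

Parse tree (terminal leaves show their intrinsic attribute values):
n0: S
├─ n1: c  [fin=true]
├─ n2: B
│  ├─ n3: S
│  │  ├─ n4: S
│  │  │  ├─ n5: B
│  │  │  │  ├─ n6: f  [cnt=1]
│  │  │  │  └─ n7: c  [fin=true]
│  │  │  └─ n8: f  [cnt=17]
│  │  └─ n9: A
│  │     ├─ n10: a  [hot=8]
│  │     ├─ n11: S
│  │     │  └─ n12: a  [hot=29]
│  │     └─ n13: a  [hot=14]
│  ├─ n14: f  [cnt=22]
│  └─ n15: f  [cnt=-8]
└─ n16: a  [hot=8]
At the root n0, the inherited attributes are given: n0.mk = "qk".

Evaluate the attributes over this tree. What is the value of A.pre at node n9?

23

1. n0.mk = "qk"  [given at root]
2. n1.fin = true  [terminal]
3. n2.depth = false  [false]
4. n3.mk = "px"  ["px"]
5. n4.mk = "pxm"  [S₀.mk ++ "m"]
6. n5.depth = false  [false]
7. n6.cnt = 1  [terminal]
8. n7.fin = true  [terminal]
9. n5.off = -4  [-4]
10. n5.ok = -2  [f.cnt - 3]
11. n8.cnt = 17  [terminal]
12. n4.lab = -3  [B.off + f.cnt - 16]
13. n4.acc = "pxmv"  [S.mk ++ "v"]
14. n4.idx = false  [false]
15. n9.val = 27  [S₁.lab * -2 + 21]
16. n10.hot = 8  [terminal]
17. n11.mk = "uu"  ["uu"]
18. n12.hot = 29  [terminal]
19. n11.lab = 13  [13]
20. n11.acc = "xuu"  ["x" ++ S.mk]
21. n11.idx = true  [a.hot > 28]
22. n13.hot = 14  [terminal]
23. n9.pre = 23  [(if S.idx then S.lab else A.val) + 10]
24. n9.live = false  [S.idx == false]
25. n3.lab = 22  [S₁.lab * -1 + 19]
26. n3.acc = "vw"  ["vw"]
27. n3.idx = false  [S₁.idx == true]
28. n14.cnt = 22  [terminal]
29. n15.cnt = -8  [terminal]
30. n2.off = 5  [f₀.cnt - 17]
31. n2.ok = 22  [(if S.idx then f₀.cnt else f₁.cnt) + 30]
32. n16.hot = 8  [terminal]
33. n0.lab = 12  [B.off + 7]
34. n0.acc = "qkw"  [S.mk ++ "w"]
35. n0.idx = false  [not c.fin]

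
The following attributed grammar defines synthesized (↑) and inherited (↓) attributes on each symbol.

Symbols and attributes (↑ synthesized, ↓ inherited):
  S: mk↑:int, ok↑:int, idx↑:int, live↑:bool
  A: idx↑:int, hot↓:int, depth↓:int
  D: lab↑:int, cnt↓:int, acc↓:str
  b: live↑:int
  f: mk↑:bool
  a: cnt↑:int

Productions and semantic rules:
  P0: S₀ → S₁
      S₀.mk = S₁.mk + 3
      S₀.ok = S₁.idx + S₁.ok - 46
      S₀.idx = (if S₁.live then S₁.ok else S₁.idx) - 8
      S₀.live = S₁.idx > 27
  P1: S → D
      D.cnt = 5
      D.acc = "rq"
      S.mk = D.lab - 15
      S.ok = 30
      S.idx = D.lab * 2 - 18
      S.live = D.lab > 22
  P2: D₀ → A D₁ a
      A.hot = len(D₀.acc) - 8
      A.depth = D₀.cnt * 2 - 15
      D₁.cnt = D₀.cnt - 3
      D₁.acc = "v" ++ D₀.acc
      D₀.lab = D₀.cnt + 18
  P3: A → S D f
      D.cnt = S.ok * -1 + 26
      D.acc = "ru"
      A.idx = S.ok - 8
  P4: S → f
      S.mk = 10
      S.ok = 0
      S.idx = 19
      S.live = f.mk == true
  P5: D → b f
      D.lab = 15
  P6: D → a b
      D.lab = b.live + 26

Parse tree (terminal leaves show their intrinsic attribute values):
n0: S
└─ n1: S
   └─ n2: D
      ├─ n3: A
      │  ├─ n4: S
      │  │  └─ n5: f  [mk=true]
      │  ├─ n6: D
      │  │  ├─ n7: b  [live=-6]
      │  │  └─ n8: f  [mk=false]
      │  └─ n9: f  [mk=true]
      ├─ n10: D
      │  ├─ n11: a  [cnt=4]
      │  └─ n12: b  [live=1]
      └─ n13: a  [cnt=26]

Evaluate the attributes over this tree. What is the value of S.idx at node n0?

1. n2.cnt = 5  [5]
2. n2.acc = "rq"  ["rq"]
3. n3.hot = -6  [len(D₀.acc) - 8]
4. n3.depth = -5  [D₀.cnt * 2 - 15]
5. n5.mk = true  [terminal]
6. n4.mk = 10  [10]
7. n4.ok = 0  [0]
8. n4.idx = 19  [19]
9. n4.live = true  [f.mk == true]
10. n6.cnt = 26  [S.ok * -1 + 26]
11. n6.acc = "ru"  ["ru"]
12. n7.live = -6  [terminal]
13. n8.mk = false  [terminal]
14. n6.lab = 15  [15]
15. n9.mk = true  [terminal]
16. n3.idx = -8  [S.ok - 8]
17. n10.cnt = 2  [D₀.cnt - 3]
18. n10.acc = "vrq"  ["v" ++ D₀.acc]
19. n11.cnt = 4  [terminal]
20. n12.live = 1  [terminal]
21. n10.lab = 27  [b.live + 26]
22. n13.cnt = 26  [terminal]
23. n2.lab = 23  [D₀.cnt + 18]
24. n1.mk = 8  [D.lab - 15]
25. n1.ok = 30  [30]
26. n1.idx = 28  [D.lab * 2 - 18]
27. n1.live = true  [D.lab > 22]
28. n0.mk = 11  [S₁.mk + 3]
29. n0.ok = 12  [S₁.idx + S₁.ok - 46]
30. n0.idx = 22  [(if S₁.live then S₁.ok else S₁.idx) - 8]
31. n0.live = true  [S₁.idx > 27]

22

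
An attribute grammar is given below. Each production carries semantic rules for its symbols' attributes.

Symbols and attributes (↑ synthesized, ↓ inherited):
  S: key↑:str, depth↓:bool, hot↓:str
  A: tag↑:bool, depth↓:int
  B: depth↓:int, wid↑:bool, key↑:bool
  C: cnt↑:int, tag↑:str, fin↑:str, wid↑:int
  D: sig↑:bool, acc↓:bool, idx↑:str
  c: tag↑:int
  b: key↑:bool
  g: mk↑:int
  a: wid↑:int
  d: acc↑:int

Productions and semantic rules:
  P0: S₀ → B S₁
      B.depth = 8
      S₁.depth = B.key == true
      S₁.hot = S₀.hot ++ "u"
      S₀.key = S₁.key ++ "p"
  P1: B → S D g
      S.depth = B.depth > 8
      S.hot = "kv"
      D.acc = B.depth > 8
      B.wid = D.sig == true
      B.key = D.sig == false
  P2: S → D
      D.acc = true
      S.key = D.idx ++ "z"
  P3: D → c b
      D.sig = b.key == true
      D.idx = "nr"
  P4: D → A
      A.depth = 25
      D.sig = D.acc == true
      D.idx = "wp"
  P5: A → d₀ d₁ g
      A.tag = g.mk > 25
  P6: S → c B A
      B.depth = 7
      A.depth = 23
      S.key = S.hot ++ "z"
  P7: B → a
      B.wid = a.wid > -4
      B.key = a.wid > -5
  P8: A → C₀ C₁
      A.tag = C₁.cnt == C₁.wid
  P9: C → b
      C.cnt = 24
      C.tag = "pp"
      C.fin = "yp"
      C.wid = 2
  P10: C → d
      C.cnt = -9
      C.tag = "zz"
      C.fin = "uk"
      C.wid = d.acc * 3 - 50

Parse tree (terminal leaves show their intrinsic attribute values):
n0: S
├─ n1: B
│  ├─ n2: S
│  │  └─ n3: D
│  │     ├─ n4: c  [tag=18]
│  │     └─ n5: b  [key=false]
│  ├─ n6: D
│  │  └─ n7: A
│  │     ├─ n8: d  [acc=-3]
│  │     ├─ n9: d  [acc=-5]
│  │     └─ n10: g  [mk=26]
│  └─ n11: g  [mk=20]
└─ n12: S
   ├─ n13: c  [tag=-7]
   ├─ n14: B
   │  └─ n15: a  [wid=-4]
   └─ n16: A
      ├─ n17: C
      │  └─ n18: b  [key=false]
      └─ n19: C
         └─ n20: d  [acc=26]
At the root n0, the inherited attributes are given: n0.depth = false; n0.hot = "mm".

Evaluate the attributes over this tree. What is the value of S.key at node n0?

"mmuzp"

1. n0.depth = false  [given at root]
2. n0.hot = "mm"  [given at root]
3. n1.depth = 8  [8]
4. n2.depth = false  [B.depth > 8]
5. n2.hot = "kv"  ["kv"]
6. n3.acc = true  [true]
7. n4.tag = 18  [terminal]
8. n5.key = false  [terminal]
9. n3.sig = false  [b.key == true]
10. n3.idx = "nr"  ["nr"]
11. n2.key = "nrz"  [D.idx ++ "z"]
12. n6.acc = false  [B.depth > 8]
13. n7.depth = 25  [25]
14. n8.acc = -3  [terminal]
15. n9.acc = -5  [terminal]
16. n10.mk = 26  [terminal]
17. n7.tag = true  [g.mk > 25]
18. n6.sig = false  [D.acc == true]
19. n6.idx = "wp"  ["wp"]
20. n11.mk = 20  [terminal]
21. n1.wid = false  [D.sig == true]
22. n1.key = true  [D.sig == false]
23. n12.depth = true  [B.key == true]
24. n12.hot = "mmu"  [S₀.hot ++ "u"]
25. n13.tag = -7  [terminal]
26. n14.depth = 7  [7]
27. n15.wid = -4  [terminal]
28. n14.wid = false  [a.wid > -4]
29. n14.key = true  [a.wid > -5]
30. n16.depth = 23  [23]
31. n18.key = false  [terminal]
32. n17.cnt = 24  [24]
33. n17.tag = "pp"  ["pp"]
34. n17.fin = "yp"  ["yp"]
35. n17.wid = 2  [2]
36. n20.acc = 26  [terminal]
37. n19.cnt = -9  [-9]
38. n19.tag = "zz"  ["zz"]
39. n19.fin = "uk"  ["uk"]
40. n19.wid = 28  [d.acc * 3 - 50]
41. n16.tag = false  [C₁.cnt == C₁.wid]
42. n12.key = "mmuz"  [S.hot ++ "z"]
43. n0.key = "mmuzp"  [S₁.key ++ "p"]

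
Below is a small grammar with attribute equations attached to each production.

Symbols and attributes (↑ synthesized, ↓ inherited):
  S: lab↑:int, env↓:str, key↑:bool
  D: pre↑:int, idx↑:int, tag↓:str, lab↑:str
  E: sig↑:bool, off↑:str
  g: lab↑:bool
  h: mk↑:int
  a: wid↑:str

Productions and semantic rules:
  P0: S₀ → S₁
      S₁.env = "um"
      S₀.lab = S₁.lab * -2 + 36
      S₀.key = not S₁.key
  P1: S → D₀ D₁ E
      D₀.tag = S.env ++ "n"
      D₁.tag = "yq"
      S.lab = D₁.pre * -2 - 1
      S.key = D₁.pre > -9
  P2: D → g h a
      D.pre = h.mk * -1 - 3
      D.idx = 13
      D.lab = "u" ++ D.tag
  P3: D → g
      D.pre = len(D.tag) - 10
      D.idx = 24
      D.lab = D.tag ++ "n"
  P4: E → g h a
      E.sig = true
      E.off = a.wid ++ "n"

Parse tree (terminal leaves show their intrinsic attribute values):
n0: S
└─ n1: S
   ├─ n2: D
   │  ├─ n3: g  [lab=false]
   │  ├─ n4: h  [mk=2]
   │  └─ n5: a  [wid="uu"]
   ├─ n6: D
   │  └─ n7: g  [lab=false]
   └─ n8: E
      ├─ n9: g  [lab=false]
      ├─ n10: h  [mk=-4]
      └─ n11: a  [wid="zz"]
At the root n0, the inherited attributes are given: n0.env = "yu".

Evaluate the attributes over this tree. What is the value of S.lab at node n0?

1. n0.env = "yu"  [given at root]
2. n1.env = "um"  ["um"]
3. n2.tag = "umn"  [S.env ++ "n"]
4. n3.lab = false  [terminal]
5. n4.mk = 2  [terminal]
6. n5.wid = "uu"  [terminal]
7. n2.pre = -5  [h.mk * -1 - 3]
8. n2.idx = 13  [13]
9. n2.lab = "uumn"  ["u" ++ D.tag]
10. n6.tag = "yq"  ["yq"]
11. n7.lab = false  [terminal]
12. n6.pre = -8  [len(D.tag) - 10]
13. n6.idx = 24  [24]
14. n6.lab = "yqn"  [D.tag ++ "n"]
15. n9.lab = false  [terminal]
16. n10.mk = -4  [terminal]
17. n11.wid = "zz"  [terminal]
18. n8.sig = true  [true]
19. n8.off = "zzn"  [a.wid ++ "n"]
20. n1.lab = 15  [D₁.pre * -2 - 1]
21. n1.key = true  [D₁.pre > -9]
22. n0.lab = 6  [S₁.lab * -2 + 36]
23. n0.key = false  [not S₁.key]

6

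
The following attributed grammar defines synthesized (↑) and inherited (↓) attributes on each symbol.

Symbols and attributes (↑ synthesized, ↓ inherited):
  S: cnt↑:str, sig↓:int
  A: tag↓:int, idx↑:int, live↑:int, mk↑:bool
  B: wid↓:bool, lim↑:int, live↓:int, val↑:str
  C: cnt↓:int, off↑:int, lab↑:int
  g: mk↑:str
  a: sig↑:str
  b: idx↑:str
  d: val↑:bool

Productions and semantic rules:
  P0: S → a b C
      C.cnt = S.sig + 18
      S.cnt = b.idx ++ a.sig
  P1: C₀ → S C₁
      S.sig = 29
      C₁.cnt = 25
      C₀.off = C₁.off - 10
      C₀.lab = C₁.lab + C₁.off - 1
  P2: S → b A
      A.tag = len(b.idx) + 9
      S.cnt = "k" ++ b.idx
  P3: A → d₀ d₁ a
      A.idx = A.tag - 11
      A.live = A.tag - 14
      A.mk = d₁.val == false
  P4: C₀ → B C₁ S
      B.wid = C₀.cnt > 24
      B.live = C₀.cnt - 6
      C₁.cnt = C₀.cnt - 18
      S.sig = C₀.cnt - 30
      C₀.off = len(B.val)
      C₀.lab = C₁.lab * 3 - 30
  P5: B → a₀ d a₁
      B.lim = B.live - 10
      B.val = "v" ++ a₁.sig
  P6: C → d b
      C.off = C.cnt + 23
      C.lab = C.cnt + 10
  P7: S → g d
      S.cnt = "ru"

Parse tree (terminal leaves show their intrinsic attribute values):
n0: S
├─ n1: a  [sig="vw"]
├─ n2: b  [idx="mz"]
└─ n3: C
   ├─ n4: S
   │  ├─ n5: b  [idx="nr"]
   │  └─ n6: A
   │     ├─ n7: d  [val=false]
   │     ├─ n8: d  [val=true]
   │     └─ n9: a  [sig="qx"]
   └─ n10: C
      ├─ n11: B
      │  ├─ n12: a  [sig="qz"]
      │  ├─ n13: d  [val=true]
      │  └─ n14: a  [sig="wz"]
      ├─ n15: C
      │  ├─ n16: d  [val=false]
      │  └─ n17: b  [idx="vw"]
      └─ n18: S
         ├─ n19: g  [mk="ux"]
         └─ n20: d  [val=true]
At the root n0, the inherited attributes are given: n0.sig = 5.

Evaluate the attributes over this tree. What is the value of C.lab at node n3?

23

1. n0.sig = 5  [given at root]
2. n1.sig = "vw"  [terminal]
3. n2.idx = "mz"  [terminal]
4. n3.cnt = 23  [S.sig + 18]
5. n4.sig = 29  [29]
6. n5.idx = "nr"  [terminal]
7. n6.tag = 11  [len(b.idx) + 9]
8. n7.val = false  [terminal]
9. n8.val = true  [terminal]
10. n9.sig = "qx"  [terminal]
11. n6.idx = 0  [A.tag - 11]
12. n6.live = -3  [A.tag - 14]
13. n6.mk = false  [d₁.val == false]
14. n4.cnt = "knr"  ["k" ++ b.idx]
15. n10.cnt = 25  [25]
16. n11.wid = true  [C₀.cnt > 24]
17. n11.live = 19  [C₀.cnt - 6]
18. n12.sig = "qz"  [terminal]
19. n13.val = true  [terminal]
20. n14.sig = "wz"  [terminal]
21. n11.lim = 9  [B.live - 10]
22. n11.val = "vwz"  ["v" ++ a₁.sig]
23. n15.cnt = 7  [C₀.cnt - 18]
24. n16.val = false  [terminal]
25. n17.idx = "vw"  [terminal]
26. n15.off = 30  [C.cnt + 23]
27. n15.lab = 17  [C.cnt + 10]
28. n18.sig = -5  [C₀.cnt - 30]
29. n19.mk = "ux"  [terminal]
30. n20.val = true  [terminal]
31. n18.cnt = "ru"  ["ru"]
32. n10.off = 3  [len(B.val)]
33. n10.lab = 21  [C₁.lab * 3 - 30]
34. n3.off = -7  [C₁.off - 10]
35. n3.lab = 23  [C₁.lab + C₁.off - 1]
36. n0.cnt = "mzvw"  [b.idx ++ a.sig]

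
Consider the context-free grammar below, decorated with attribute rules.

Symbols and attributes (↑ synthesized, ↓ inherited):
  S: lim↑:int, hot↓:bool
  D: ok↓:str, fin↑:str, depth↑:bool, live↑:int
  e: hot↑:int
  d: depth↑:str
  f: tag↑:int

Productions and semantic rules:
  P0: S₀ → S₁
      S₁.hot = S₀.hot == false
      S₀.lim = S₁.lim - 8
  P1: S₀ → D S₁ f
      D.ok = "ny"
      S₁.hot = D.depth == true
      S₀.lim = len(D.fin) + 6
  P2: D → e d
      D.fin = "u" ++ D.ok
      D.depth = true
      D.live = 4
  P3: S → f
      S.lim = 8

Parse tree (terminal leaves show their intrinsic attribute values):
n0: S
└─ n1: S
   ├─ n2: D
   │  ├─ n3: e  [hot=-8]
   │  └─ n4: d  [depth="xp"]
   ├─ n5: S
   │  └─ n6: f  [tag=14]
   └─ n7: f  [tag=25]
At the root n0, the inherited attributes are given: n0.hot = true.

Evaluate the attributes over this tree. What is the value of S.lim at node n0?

1

1. n0.hot = true  [given at root]
2. n1.hot = false  [S₀.hot == false]
3. n2.ok = "ny"  ["ny"]
4. n3.hot = -8  [terminal]
5. n4.depth = "xp"  [terminal]
6. n2.fin = "uny"  ["u" ++ D.ok]
7. n2.depth = true  [true]
8. n2.live = 4  [4]
9. n5.hot = true  [D.depth == true]
10. n6.tag = 14  [terminal]
11. n5.lim = 8  [8]
12. n7.tag = 25  [terminal]
13. n1.lim = 9  [len(D.fin) + 6]
14. n0.lim = 1  [S₁.lim - 8]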